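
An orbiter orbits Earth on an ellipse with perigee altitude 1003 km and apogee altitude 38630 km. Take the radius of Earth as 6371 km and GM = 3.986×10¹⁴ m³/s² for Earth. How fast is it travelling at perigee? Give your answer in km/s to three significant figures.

r_p = 6371 + 1003 = 7374.0 km = 7.3740×10⁶ m.
r_a = 6371 + 38630 = 45001 km = 4.5001×10⁷ m.
Semi-major axis a = (r_p + r_a)/2 = 26188 km = 2.619×10⁷ m.
Vis-viva: v² = μ(2/r − 1/a) = 3.986×10¹⁴ × (2.712×10⁻⁷ − 3.819×10⁻⁸) = 9.289×10⁷ m²/s².
v = 9638 m/s = 9.638 km/s.

v ≈ 9.64 km/s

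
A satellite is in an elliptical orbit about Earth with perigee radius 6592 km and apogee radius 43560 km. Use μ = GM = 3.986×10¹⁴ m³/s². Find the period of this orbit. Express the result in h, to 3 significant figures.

Semi-major axis a = (r_p + r_a)/2 = (6592.0 + 43560)/2 = 25076 km = 2.508×10⁷ m.
By Kepler's third law T = 2π√(a³/μ) = 2π × 6.290×10³ = 3.952×10⁴ s.
= 10.98 h.

T ≈ 11.0 h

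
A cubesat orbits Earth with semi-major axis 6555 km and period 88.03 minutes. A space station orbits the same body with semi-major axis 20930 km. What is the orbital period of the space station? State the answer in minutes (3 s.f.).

Kepler's third law: T² ∝ a³, so T₂ = T₁ (a₂/a₁)^(3/2).
a₂/a₁ = 3.193, (a₂/a₁)^(3/2) = 5.706.
T₂ = 88.03 × 5.706 = 502.3 minutes.

T₂ ≈ 502 minutes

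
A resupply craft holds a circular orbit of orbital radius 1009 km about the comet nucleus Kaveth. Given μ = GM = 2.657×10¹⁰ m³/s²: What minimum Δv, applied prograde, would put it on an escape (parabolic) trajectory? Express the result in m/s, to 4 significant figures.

Δv ≈ 67.22 m/s

r = 1009 km = 1.009×10⁶ m.
Circular speed v_c = √(μ/r) = 162.3 m/s.
Escape speed v_esc = √(2μ/r) = √2 × v_c = 229.5 m/s.
Δv = v_esc − v_c = 67.22 m/s.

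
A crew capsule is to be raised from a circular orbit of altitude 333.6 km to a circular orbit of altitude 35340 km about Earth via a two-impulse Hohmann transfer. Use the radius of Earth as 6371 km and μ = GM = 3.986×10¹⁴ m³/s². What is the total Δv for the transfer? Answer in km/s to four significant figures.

r₁ = 6371 + 333.6 = 6704.6 km = 6.7046×10⁶ m.
r₂ = 6371 + 35340 = 41711 km = 4.1711×10⁷ m.
Transfer ellipse a_t = (r₁ + r₂)/2 = 2.421×10⁷ m.
At r₁: circular v_c1 = √(μ/r₁) = 7710 m/s; transfer-perigee v_p = √[μ(2/r₁ − 1/a_t)] = 10120 m/s.
Δv₁ = v_p − v_c1 = 2411 m/s.
At r₂: circular v_c2 = √(μ/r₂) = 3091 m/s; transfer-apogee v_a = √[μ(2/r₂ − 1/a_t)] = 1627 m/s.
Δv₂ = v_c2 − v_a = 1464 m/s.
Total Δv = Δv₁ + Δv₂ = 3875 m/s = 3.875 km/s.

Δv_total ≈ 3.875 km/s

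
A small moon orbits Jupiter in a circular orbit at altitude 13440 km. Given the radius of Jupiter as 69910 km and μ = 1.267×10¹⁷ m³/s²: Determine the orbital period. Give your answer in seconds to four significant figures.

r = 69910 + 13440 = 83350 km = 8.3350×10⁷ m.
Kepler's third law: T = 2π√(r³/μ) = 2π√((8.335×10⁷)³ / 1.267×10¹⁷).
r³/μ = 4.570×10⁶ s², so T = 2π × 2.138×10³ = 1.343×10⁴ s.

T ≈ 13430 seconds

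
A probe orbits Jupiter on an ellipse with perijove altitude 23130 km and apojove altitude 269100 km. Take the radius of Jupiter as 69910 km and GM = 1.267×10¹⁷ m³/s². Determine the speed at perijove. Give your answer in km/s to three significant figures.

v ≈ 46.2 km/s

r_p = 69910 + 23130 = 93040 km = 9.3040×10⁷ m.
r_a = 69910 + 269100 = 339010 km = 3.3901×10⁸ m.
Semi-major axis a = (r_p + r_a)/2 = 2.1602×10⁵ km = 2.160×10⁸ m.
Vis-viva: v² = μ(2/r − 1/a) = 1.267×10¹⁷ × (2.150×10⁻⁸ − 4.629×10⁻⁹) = 2.137×10⁹ m²/s².
v = 46230 m/s = 46.23 km/s.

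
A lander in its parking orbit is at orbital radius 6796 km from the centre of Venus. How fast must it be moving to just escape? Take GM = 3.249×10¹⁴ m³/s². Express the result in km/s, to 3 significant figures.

r = 6796 km = 6.796×10⁶ m.
Escape speed v_esc = √(2μ/r) = √(2 × 3.249×10¹⁴ / 6.796×10⁶) = √(9.562×10⁷) = 9778 m/s.
= 9.778 km/s.

v_esc ≈ 9.78 km/s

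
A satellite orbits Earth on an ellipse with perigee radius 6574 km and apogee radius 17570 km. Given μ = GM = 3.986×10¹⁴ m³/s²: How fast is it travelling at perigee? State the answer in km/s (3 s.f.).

Semi-major axis a = (r_p + r_a)/2 = 12072 km = 1.207×10⁷ m.
Vis-viva: v² = μ(2/r − 1/a) = 3.986×10¹⁴ × (3.042×10⁻⁷ − 8.284×10⁻⁸) = 8.825×10⁷ m²/s².
v = 9394 m/s = 9.394 km/s.

v ≈ 9.39 km/s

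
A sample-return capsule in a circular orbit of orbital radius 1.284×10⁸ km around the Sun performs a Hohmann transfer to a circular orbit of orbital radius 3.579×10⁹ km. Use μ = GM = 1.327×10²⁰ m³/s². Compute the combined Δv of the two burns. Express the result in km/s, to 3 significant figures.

r₁ = 1.284×10⁸ km = 1.284×10¹¹ m.
r₂ = 3.579×10⁹ km = 3.579×10¹² m.
Transfer ellipse a_t = (r₁ + r₂)/2 = 1.854×10¹² m.
At r₁: circular v_c1 = √(μ/r₁) = 32150 m/s; transfer-perihelion v_p = √[μ(2/r₁ − 1/a_t)] = 44670 m/s.
Δv₁ = v_p − v_c1 = 12520 m/s.
At r₂: circular v_c2 = √(μ/r₂) = 6089 m/s; transfer-aphelion v_a = √[μ(2/r₂ − 1/a_t)] = 1603 m/s.
Δv₂ = v_c2 − v_a = 4487 m/s.
Total Δv = Δv₁ + Δv₂ = 17010 m/s = 17.01 km/s.

Δv_total ≈ 17.0 km/s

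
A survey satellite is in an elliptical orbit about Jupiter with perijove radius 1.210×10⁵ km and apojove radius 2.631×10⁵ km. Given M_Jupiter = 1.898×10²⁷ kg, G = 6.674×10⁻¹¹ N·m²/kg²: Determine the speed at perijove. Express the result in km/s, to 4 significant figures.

μ = GM = 6.674×10⁻¹¹ × 1.898×10²⁷ = 1.267×10¹⁷ m³/s².
Semi-major axis a = (r_p + r_a)/2 = 1.9205×10⁵ km = 1.920×10⁸ m.
Vis-viva: v² = μ(2/r − 1/a) = 1.267×10¹⁷ × (1.653×10⁻⁸ − 5.207×10⁻⁹) = 1.434×10⁹ m²/s².
v = 37870 m/s = 37.87 km/s.

v ≈ 37.87 km/s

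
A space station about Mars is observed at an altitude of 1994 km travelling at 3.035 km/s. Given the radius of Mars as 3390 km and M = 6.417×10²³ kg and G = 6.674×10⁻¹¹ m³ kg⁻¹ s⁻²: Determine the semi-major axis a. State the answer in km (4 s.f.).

a ≈ 6394 km

μ = GM = 6.674×10⁻¹¹ × 6.417×10²³ = 4.283×10¹³ m³/s².
r = 3390 + 1994 = 5384.0 km = 5.384×10⁶ m.
Vis-viva rearranged: 1/a = 2/r − v²/μ = 3.715×10⁻⁷ − 2.151×10⁻⁷ = 1.564×10⁻⁷ m⁻¹.
a = 6.394×10⁶ m = 6394.2 km.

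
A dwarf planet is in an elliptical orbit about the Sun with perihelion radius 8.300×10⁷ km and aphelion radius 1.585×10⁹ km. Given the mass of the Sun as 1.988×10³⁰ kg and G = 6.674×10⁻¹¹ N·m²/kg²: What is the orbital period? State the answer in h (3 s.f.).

μ = GM = 6.674×10⁻¹¹ × 1.988×10³⁰ = 1.327×10²⁰ m³/s².
Semi-major axis a = (r_p + r_a)/2 = (8.3000×10⁷ + 1.5850×10⁹)/2 = 8.3400×10⁸ km = 8.340×10¹¹ m.
By Kepler's third law T = 2π√(a³/μ) = 2π × 6.612×10⁷ = 4.155×10⁸ s.
= 1.154×10⁵ h.

T ≈ 115000 h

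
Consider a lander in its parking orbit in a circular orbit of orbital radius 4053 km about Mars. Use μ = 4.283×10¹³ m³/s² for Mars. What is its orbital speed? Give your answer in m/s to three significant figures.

r = 4053 km = 4.053×10⁶ m.
For a circular orbit v = √(μ/r) = √(4.283×10¹³ / 4.053×10⁶) = √(1.057×10⁷) = 3251 m/s.

v ≈ 3250 m/s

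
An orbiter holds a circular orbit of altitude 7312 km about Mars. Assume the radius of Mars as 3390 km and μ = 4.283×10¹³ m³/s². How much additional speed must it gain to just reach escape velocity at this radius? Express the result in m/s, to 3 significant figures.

r = 3390 + 7312 = 10702 km = 1.0702×10⁷ m.
Circular speed v_c = √(μ/r) = 2001 m/s.
Escape speed v_esc = √(2μ/r) = √2 × v_c = 2829 m/s.
Δv = v_esc − v_c = 828.6 m/s.

Δv ≈ 829 m/s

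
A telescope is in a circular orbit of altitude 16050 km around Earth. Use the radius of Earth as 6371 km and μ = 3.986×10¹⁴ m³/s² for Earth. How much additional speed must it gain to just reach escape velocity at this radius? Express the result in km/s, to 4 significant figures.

r = 6371 + 16050 = 22421 km = 2.2421×10⁷ m.
Circular speed v_c = √(μ/r) = 4216 m/s.
Escape speed v_esc = √(2μ/r) = √2 × v_c = 5963 m/s.
Δv = v_esc − v_c = 1746 m/s = 1.746 km/s.

Δv ≈ 1.746 km/s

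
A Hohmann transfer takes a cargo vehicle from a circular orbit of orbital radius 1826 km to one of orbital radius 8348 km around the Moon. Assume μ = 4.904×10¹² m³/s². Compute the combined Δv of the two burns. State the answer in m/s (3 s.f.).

r₁ = 1826 km = 1.826×10⁶ m.
r₂ = 8348 km = 8.348×10⁶ m.
Transfer ellipse a_t = (r₁ + r₂)/2 = 5.087×10⁶ m.
At r₁: circular v_c1 = √(μ/r₁) = 1639 m/s; transfer-perilune v_p = √[μ(2/r₁ − 1/a_t)] = 2099 m/s.
Δv₁ = v_p − v_c1 = 460.6 m/s.
At r₂: circular v_c2 = √(μ/r₂) = 766.5 m/s; transfer-apolune v_a = √[μ(2/r₂ − 1/a_t)] = 459.2 m/s.
Δv₂ = v_c2 − v_a = 307.2 m/s.
Total Δv = Δv₁ + Δv₂ = 767.8 m/s.

Δv_total ≈ 768 m/s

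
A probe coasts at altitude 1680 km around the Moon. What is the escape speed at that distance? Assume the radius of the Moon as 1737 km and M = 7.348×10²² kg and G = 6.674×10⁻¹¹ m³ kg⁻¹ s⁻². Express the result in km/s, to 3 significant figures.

μ = GM = 6.674×10⁻¹¹ × 7.348×10²² = 4.904×10¹² m³/s².
r = 1737 + 1680 = 3417.0 km = 3.4170×10⁶ m.
Escape speed v_esc = √(2μ/r) = √(2 × 4.904×10¹² / 3.417×10⁶) = √(2.870×10⁶) = 1694 m/s.
= 1.694 km/s.

v_esc ≈ 1.69 km/s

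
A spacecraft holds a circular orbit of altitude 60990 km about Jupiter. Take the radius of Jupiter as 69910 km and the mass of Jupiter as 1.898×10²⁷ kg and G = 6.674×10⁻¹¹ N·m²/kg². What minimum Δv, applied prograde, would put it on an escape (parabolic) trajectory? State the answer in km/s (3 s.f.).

Δv ≈ 12.9 km/s

μ = GM = 6.674×10⁻¹¹ × 1.898×10²⁷ = 1.267×10¹⁷ m³/s².
r = 69910 + 60990 = 130900 km = 1.3090×10⁸ m.
Circular speed v_c = √(μ/r) = 31110 m/s.
Escape speed v_esc = √(2μ/r) = √2 × v_c = 43990 m/s.
Δv = v_esc − v_c = 12890 m/s = 12.89 km/s.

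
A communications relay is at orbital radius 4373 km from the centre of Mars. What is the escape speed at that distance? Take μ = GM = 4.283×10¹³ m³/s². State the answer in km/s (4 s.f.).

r = 4373 km = 4.373×10⁶ m.
Escape speed v_esc = √(2μ/r) = √(2 × 4.283×10¹³ / 4.373×10⁶) = √(1.959×10⁷) = 4426 m/s.
= 4.426 km/s.

v_esc ≈ 4.426 km/s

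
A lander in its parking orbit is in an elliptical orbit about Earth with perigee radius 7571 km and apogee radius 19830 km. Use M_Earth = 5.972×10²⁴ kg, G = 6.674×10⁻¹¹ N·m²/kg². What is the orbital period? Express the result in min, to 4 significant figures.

μ = GM = 6.674×10⁻¹¹ × 5.972×10²⁴ = 3.986×10¹⁴ m³/s².
Semi-major axis a = (r_p + r_a)/2 = (7571.0 + 19830)/2 = 13700 km = 1.370×10⁷ m.
By Kepler's third law T = 2π√(a³/μ) = 2π × 2.540×10³ = 1.596×10⁴ s.
= 266.0 min.

T ≈ 266.0 min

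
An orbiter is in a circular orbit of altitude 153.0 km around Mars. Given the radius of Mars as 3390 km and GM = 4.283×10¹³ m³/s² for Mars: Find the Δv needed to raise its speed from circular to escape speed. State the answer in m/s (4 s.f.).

Δv ≈ 1440 m/s

r = 3390 + 153.0 = 3543.0 km = 3.5430×10⁶ m.
Circular speed v_c = √(μ/r) = 3477 m/s.
Escape speed v_esc = √(2μ/r) = √2 × v_c = 4917 m/s.
Δv = v_esc − v_c = 1440 m/s.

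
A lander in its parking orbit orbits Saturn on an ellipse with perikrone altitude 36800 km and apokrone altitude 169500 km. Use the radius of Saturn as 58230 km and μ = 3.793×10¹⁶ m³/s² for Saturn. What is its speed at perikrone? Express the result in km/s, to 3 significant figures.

v ≈ 23.7 km/s

r_p = 58230 + 36800 = 95030 km = 9.5030×10⁷ m.
r_a = 58230 + 169500 = 227730 km = 2.2773×10⁸ m.
Semi-major axis a = (r_p + r_a)/2 = 1.6138×10⁵ km = 1.614×10⁸ m.
Vis-viva: v² = μ(2/r − 1/a) = 3.793×10¹⁶ × (2.105×10⁻⁸ − 6.197×10⁻⁹) = 5.632×10⁸ m²/s².
v = 23730 m/s = 23.73 km/s.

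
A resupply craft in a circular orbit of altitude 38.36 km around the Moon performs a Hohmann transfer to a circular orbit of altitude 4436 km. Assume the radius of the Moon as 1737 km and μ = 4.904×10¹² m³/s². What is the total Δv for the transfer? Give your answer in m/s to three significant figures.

Δv_total ≈ 705 m/s

r₁ = 1737 + 38.36 = 1775.4 km = 1.7754×10⁶ m.
r₂ = 1737 + 4436 = 6173.0 km = 6.1730×10⁶ m.
Transfer ellipse a_t = (r₁ + r₂)/2 = 3.974×10⁶ m.
At r₁: circular v_c1 = √(μ/r₁) = 1662 m/s; transfer-perilune v_p = √[μ(2/r₁ − 1/a_t)] = 2071 m/s.
Δv₁ = v_p − v_c1 = 409.4 m/s.
At r₂: circular v_c2 = √(μ/r₂) = 891.3 m/s; transfer-apolune v_a = √[μ(2/r₂ − 1/a_t)] = 595.7 m/s.
Δv₂ = v_c2 − v_a = 295.6 m/s.
Total Δv = Δv₁ + Δv₂ = 704.9 m/s.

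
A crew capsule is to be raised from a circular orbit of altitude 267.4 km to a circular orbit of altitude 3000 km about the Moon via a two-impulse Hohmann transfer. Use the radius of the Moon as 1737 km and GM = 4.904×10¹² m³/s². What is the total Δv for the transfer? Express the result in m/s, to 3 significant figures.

r₁ = 1737 + 267.4 = 2004.4 km = 2.0044×10⁶ m.
r₂ = 1737 + 3000 = 4737.0 km = 4.7370×10⁶ m.
Transfer ellipse a_t = (r₁ + r₂)/2 = 3.371×10⁶ m.
At r₁: circular v_c1 = √(μ/r₁) = 1564 m/s; transfer-perilune v_p = √[μ(2/r₁ − 1/a_t)] = 1854 m/s.
Δv₁ = v_p − v_c1 = 290.1 m/s.
At r₂: circular v_c2 = √(μ/r₂) = 1017 m/s; transfer-apolune v_a = √[μ(2/r₂ − 1/a_t)] = 784.6 m/s.
Δv₂ = v_c2 − v_a = 232.9 m/s.
Total Δv = Δv₁ + Δv₂ = 523.0 m/s.

Δv_total ≈ 523 m/s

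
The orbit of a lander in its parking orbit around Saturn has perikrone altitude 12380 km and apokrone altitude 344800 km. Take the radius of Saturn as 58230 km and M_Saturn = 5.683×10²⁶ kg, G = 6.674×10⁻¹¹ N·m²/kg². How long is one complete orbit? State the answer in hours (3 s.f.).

μ = GM = 6.674×10⁻¹¹ × 5.683×10²⁶ = 3.793×10¹⁶ m³/s².
r_p = 58230 + 12380 = 70610 km = 7.0610×10⁷ m.
r_a = 58230 + 344800 = 403030 km = 4.0303×10⁸ m.
Semi-major axis a = (r_p + r_a)/2 = (70610 + 4.0303×10⁵)/2 = 2.3682×10⁵ km = 2.368×10⁸ m.
By Kepler's third law T = 2π√(a³/μ) = 2π × 1.871×10⁴ = 1.176×10⁵ s.
= 32.66 hours.

T ≈ 32.7 hours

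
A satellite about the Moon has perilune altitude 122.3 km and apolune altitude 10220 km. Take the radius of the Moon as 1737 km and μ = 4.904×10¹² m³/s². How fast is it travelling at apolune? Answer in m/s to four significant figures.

v ≈ 332.2 m/s

r_p = 1737 + 122.3 = 1859.3 km = 1.8593×10⁶ m.
r_a = 1737 + 10220 = 11957 km = 1.1957×10⁷ m.
Semi-major axis a = (r_p + r_a)/2 = 6908.1 km = 6.908×10⁶ m.
Vis-viva: v² = μ(2/r − 1/a) = 4.904×10¹² × (1.673×10⁻⁷ − 1.448×10⁻⁷) = 1.104×10⁵ m²/s².
v = 332.2 m/s.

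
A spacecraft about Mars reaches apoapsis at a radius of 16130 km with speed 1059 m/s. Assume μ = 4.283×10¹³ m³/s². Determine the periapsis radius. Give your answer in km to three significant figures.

periapsis radius ≈ 4320 km

r_a = 1.613×10⁷ m.
Specific energy ε = v²/2 − μ/r = -2.095×10⁶ J/kg, so a = −μ/(2ε) = 1.022×10⁷ m.
The apsides satisfy r_p + r_a = 2a, so the periapsis radius is 2a − r_a = 4.318×10⁶ m = 4318.2 km.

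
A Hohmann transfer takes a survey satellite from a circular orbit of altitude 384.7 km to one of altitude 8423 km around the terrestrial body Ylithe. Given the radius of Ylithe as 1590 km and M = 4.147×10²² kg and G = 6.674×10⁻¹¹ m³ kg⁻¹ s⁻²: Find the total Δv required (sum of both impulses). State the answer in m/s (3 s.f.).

Δv_total ≈ 570 m/s

μ = GM = 6.674×10⁻¹¹ × 4.147×10²² = 2.768×10¹² m³/s².
r₁ = 1590 + 384.7 = 1974.7 km = 1.9747×10⁶ m.
r₂ = 1590 + 8423 = 10013 km = 1.0013×10⁷ m.
Transfer ellipse a_t = (r₁ + r₂)/2 = 5.994×10⁶ m.
At r₁: circular v_c1 = √(μ/r₁) = 1184 m/s; transfer-periapsis v_p = √[μ(2/r₁ − 1/a_t)] = 1530 m/s.
Δv₁ = v_p − v_c1 = 346.3 m/s.
At r₂: circular v_c2 = √(μ/r₂) = 525.7 m/s; transfer-apoapsis v_a = √[μ(2/r₂ − 1/a_t)] = 301.8 m/s.
Δv₂ = v_c2 − v_a = 224.0 m/s.
Total Δv = Δv₁ + Δv₂ = 570.3 m/s.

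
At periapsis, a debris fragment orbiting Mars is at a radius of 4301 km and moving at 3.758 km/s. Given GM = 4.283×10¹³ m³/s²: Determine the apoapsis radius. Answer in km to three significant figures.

apoapsis radius ≈ 10500 km

r_p = 4.301×10⁶ m.
Specific energy ε = v²/2 − μ/r = -2.897×10⁶ J/kg, so a = −μ/(2ε) = 7.392×10⁶ m.
The apsides satisfy r_p + r_a = 2a, so the apoapsis radius is 2a − r_p = 1.048×10⁷ m = 10484 km.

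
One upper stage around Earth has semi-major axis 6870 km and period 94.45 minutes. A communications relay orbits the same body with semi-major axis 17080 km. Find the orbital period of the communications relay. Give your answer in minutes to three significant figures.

T₂ ≈ 370 minutes

Kepler's third law: T² ∝ a³, so T₂ = T₁ (a₂/a₁)^(3/2).
a₂/a₁ = 2.486, (a₂/a₁)^(3/2) = 3.920.
T₂ = 94.45 × 3.920 = 370.3 minutes.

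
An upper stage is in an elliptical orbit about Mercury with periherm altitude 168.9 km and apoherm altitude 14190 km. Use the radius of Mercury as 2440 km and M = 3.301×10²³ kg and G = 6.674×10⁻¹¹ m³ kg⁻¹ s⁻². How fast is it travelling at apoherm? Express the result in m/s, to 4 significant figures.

μ = GM = 6.674×10⁻¹¹ × 3.301×10²³ = 2.203×10¹³ m³/s².
r_p = 2440 + 168.9 = 2608.9 km = 2.6089×10⁶ m.
r_a = 2440 + 14190 = 16630 km = 1.6630×10⁷ m.
Semi-major axis a = (r_p + r_a)/2 = 9619.5 km = 9.619×10⁶ m.
Vis-viva: v² = μ(2/r − 1/a) = 2.203×10¹³ × (1.203×10⁻⁷ − 1.040×10⁻⁷) = 3.593×10⁵ m²/s².
v = 599.4 m/s.

v ≈ 599.4 m/s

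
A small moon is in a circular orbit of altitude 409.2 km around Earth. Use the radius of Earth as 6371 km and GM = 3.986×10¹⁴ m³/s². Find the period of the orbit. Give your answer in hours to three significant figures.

T ≈ 1.54 hours

r = 6371 + 409.2 = 6780.2 km = 6.7802×10⁶ m.
Kepler's third law: T = 2π√(r³/μ) = 2π√((6.780×10⁶)³ / 3.986×10¹⁴).
r³/μ = 7.820×10⁵ s², so T = 2π × 8.843×10² = 5.556×10³ s.
Converting: 5.556×10³ s ÷ 3600 = 1.543 hours.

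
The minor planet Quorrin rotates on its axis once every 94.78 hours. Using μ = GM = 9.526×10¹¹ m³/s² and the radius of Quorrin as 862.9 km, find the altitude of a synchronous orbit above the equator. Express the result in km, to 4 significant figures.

h_sync ≈ 13250 km

T = 94.78 hours = 3.412×10⁵ s.
A synchronous orbit has period T, so by Kepler's third law a = (μT²/4π²)^(1/3).
μT²/4π² = 9.526×10¹¹ × (3.412×10⁵)² / 39.48 = 2.809×10²¹ m³.
a = 1.411×10⁷ m = 14110 km.
Altitude h = a − R = 14110 − 862.9 = 13247 km.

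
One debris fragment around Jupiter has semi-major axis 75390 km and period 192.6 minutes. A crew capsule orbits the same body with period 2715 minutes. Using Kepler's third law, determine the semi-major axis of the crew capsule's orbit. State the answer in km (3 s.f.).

a₂ ≈ 4.40×10⁵ km

Kepler's third law: a³ ∝ T², so a₂ = a₁ (T₂/T₁)^(2/3).
T₂/T₁ = 14.10, (T₂/T₁)^(2/3) = 5.835.
a₂ = 75390 × 5.835 = 4.399×10⁵ km.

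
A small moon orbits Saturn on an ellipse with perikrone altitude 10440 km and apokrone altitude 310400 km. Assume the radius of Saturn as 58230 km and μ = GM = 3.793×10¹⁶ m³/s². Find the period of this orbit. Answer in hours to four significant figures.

r_p = 58230 + 10440 = 68670 km = 6.8670×10⁷ m.
r_a = 58230 + 310400 = 368630 km = 3.6863×10⁸ m.
Semi-major axis a = (r_p + r_a)/2 = (68670 + 3.6863×10⁵)/2 = 2.1865×10⁵ km = 2.186×10⁸ m.
By Kepler's third law T = 2π√(a³/μ) = 2π × 1.660×10⁴ = 1.043×10⁵ s.
= 28.97 hours.

T ≈ 28.97 hours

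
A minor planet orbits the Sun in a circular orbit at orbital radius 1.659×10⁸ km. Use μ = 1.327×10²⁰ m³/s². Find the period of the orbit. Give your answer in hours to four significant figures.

r = 1.659×10⁸ km = 1.659×10¹¹ m.
Kepler's third law: T = 2π√(r³/μ) = 2π√((1.659×10¹¹)³ / 1.327×10²⁰).
r³/μ = 3.441×10¹³ s², so T = 2π × 5.866×10⁶ = 3.686×10⁷ s.
Converting: 3.686×10⁷ s ÷ 3600 = 10240 hours.

T ≈ 10240 hours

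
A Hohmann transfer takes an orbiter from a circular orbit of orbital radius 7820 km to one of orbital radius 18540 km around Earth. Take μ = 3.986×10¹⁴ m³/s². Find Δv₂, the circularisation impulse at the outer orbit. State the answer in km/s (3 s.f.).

r₁ = 7820 km = 7.820×10⁶ m.
r₂ = 18540 km = 1.854×10⁷ m.
Transfer ellipse a_t = (r₁ + r₂)/2 = 1.318×10⁷ m.
At r₁: circular v_c1 = √(μ/r₁) = 7139 m/s; transfer-perigee v_p = √[μ(2/r₁ − 1/a_t)] = 8468 m/s.
At r₂: circular v_c2 = √(μ/r₂) = 4637 m/s; transfer-apogee v_a = √[μ(2/r₂ − 1/a_t)] = 3572 m/s.
Δv₂ = v_c2 − v_a = 1065 m/s.
= 1.065 km/s.

Δv ≈ 1.07 km/s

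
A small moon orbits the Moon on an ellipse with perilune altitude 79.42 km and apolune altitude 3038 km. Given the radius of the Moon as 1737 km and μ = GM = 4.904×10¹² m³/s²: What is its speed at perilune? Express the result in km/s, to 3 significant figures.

v ≈ 1.98 km/s

r_p = 1737 + 79.42 = 1816.4 km = 1.8164×10⁶ m.
r_a = 1737 + 3038 = 4775.0 km = 4.7750×10⁶ m.
Semi-major axis a = (r_p + r_a)/2 = 3295.7 km = 3.296×10⁶ m.
Vis-viva: v² = μ(2/r − 1/a) = 4.904×10¹² × (1.101×10⁻⁶ − 3.034×10⁻⁷) = 3.912×10⁶ m²/s².
v = 1978 m/s = 1.978 km/s.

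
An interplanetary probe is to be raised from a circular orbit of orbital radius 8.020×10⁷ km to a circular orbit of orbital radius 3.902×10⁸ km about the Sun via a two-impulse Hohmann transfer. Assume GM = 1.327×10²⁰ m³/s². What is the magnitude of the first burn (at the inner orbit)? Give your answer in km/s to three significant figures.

Δv ≈ 11.7 km/s

r₁ = 8.020×10⁷ km = 8.020×10¹⁰ m.
r₂ = 3.902×10⁸ km = 3.902×10¹¹ m.
Transfer ellipse a_t = (r₁ + r₂)/2 = 2.352×10¹¹ m.
At r₁: circular v_c1 = √(μ/r₁) = 40680 m/s; transfer-perihelion v_p = √[μ(2/r₁ − 1/a_t)] = 52390 m/s.
Δv₁ = v_p − v_c1 = 11720 m/s.
= 11.72 km/s.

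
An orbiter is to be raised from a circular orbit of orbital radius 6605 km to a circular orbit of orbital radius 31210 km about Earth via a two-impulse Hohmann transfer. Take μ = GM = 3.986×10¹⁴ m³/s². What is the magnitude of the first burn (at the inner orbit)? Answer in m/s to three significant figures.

r₁ = 6605 km = 6.605×10⁶ m.
r₂ = 31210 km = 3.121×10⁷ m.
Transfer ellipse a_t = (r₁ + r₂)/2 = 1.891×10⁷ m.
At r₁: circular v_c1 = √(μ/r₁) = 7768 m/s; transfer-perigee v_p = √[μ(2/r₁ − 1/a_t)] = 9981 m/s.
Δv₁ = v_p − v_c1 = 2212 m/s.

Δv ≈ 2210 m/s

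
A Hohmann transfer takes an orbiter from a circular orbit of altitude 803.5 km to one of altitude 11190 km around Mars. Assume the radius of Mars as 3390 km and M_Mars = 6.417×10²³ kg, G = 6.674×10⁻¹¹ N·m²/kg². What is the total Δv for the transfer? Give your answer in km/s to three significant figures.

Δv_total ≈ 1.36 km/s

μ = GM = 6.674×10⁻¹¹ × 6.417×10²³ = 4.283×10¹³ m³/s².
r₁ = 3390 + 803.5 = 4193.5 km = 4.1935×10⁶ m.
r₂ = 3390 + 11190 = 14580 km = 1.4580×10⁷ m.
Transfer ellipse a_t = (r₁ + r₂)/2 = 9.387×10⁶ m.
At r₁: circular v_c1 = √(μ/r₁) = 3196 m/s; transfer-periapsis v_p = √[μ(2/r₁ − 1/a_t)] = 3983 m/s.
Δv₁ = v_p − v_c1 = 787.1 m/s.
At r₂: circular v_c2 = √(μ/r₂) = 1714 m/s; transfer-apoapsis v_a = √[μ(2/r₂ − 1/a_t)] = 1146 m/s.
Δv₂ = v_c2 − v_a = 568.3 m/s.
Total Δv = Δv₁ + Δv₂ = 1355 m/s = 1.355 km/s.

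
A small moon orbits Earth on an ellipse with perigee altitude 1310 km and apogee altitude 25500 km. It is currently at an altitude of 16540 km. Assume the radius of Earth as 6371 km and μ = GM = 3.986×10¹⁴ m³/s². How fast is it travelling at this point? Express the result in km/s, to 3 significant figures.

v ≈ 3.83 km/s

r_p = 6371 + 1310 = 7681.0 km = 7.6810×10⁶ m.
r_a = 6371 + 25500 = 31871 km = 3.1871×10⁷ m.
r = 6371 + 16540 = 22911 km = 2.291×10⁷ m.
Semi-major axis a = (r_p + r_a)/2 = 19776 km = 1.978×10⁷ m.
Vis-viva: v² = μ(2/r − 1/a) = 3.986×10¹⁴ × (8.729×10⁻⁸ − 5.057×10⁻⁸) = 1.464×10⁷ m²/s².
v = 3826 m/s = 3.826 km/s.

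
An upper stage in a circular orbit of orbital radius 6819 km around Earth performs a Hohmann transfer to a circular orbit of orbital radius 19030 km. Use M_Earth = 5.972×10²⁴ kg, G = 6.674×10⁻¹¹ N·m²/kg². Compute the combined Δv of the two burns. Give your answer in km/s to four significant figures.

Δv_total ≈ 2.884 km/s

μ = GM = 6.674×10⁻¹¹ × 5.972×10²⁴ = 3.986×10¹⁴ m³/s².
r₁ = 6819 km = 6.819×10⁶ m.
r₂ = 19030 km = 1.903×10⁷ m.
Transfer ellipse a_t = (r₁ + r₂)/2 = 1.292×10⁷ m.
At r₁: circular v_c1 = √(μ/r₁) = 7645 m/s; transfer-perigee v_p = √[μ(2/r₁ − 1/a_t)] = 9277 m/s.
Δv₁ = v_p − v_c1 = 1632 m/s.
At r₂: circular v_c2 = √(μ/r₂) = 4577 m/s; transfer-apogee v_a = √[μ(2/r₂ − 1/a_t)] = 3324 m/s.
Δv₂ = v_c2 − v_a = 1252 m/s.
Total Δv = Δv₁ + Δv₂ = 2884 m/s = 2.884 km/s.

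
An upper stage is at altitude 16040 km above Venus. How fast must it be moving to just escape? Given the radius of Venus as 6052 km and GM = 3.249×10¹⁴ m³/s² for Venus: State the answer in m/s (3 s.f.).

r = 6052 + 16040 = 22092 km = 2.2092×10⁷ m.
Escape speed v_esc = √(2μ/r) = √(2 × 3.249×10¹⁴ / 2.209×10⁷) = √(2.941×10⁷) = 5423 m/s.

v_esc ≈ 5420 m/s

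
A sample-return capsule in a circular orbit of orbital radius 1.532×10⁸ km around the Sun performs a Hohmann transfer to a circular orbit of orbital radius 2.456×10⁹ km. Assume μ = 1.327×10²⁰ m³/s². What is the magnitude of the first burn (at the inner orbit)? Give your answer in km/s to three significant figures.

Δv ≈ 11.0 km/s

r₁ = 1.532×10⁸ km = 1.532×10¹¹ m.
r₂ = 2.456×10⁹ km = 2.456×10¹² m.
Transfer ellipse a_t = (r₁ + r₂)/2 = 1.305×10¹² m.
At r₁: circular v_c1 = √(μ/r₁) = 29430 m/s; transfer-perihelion v_p = √[μ(2/r₁ − 1/a_t)] = 40380 m/s.
Δv₁ = v_p − v_c1 = 10950 m/s.
= 10.95 km/s.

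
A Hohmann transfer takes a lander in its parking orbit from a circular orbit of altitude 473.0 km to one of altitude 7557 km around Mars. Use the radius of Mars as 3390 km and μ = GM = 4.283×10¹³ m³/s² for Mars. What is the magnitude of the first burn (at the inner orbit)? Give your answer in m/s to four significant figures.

Δv ≈ 718.8 m/s

r₁ = 3390 + 473.0 = 3863.0 km = 3.8630×10⁶ m.
r₂ = 3390 + 7557 = 10947 km = 1.0947×10⁷ m.
Transfer ellipse a_t = (r₁ + r₂)/2 = 7.405×10⁶ m.
At r₁: circular v_c1 = √(μ/r₁) = 3330 m/s; transfer-periapsis v_p = √[μ(2/r₁ − 1/a_t)] = 4049 m/s.
Δv₁ = v_p − v_c1 = 718.8 m/s.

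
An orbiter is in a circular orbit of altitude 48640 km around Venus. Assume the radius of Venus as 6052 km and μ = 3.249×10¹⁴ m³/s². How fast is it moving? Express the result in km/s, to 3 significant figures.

v ≈ 2.44 km/s

r = 6052 + 48640 = 54692 km = 5.4692×10⁷ m.
For a circular orbit v = √(μ/r) = √(3.249×10¹⁴ / 5.469×10⁷) = √(5.941×10⁶) = 2437 m/s.
That is 2.437 km/s.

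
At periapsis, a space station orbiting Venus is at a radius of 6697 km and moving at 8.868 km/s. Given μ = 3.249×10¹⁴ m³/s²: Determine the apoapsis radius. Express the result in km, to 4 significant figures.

r_p = 6.697×10⁶ m.
Specific energy ε = v²/2 − μ/r = -9.194×10⁶ J/kg, so a = −μ/(2ε) = 1.767×10⁷ m.
The apsides satisfy r_p + r_a = 2a, so the apoapsis radius is 2a − r_p = 2.864×10⁷ m = 28643 km.

apoapsis radius ≈ 28640 km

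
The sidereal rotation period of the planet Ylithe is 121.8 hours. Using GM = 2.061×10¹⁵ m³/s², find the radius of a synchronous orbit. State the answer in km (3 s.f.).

r_sync ≈ 2.16×10⁵ km

T = 121.8 hours = 4.385×10⁵ s.
A synchronous orbit has period T, so by Kepler's third law a = (μT²/4π²)^(1/3).
μT²/4π² = 2.061×10¹⁵ × (4.385×10⁵)² / 39.48 = 1.004×10²⁵ m³.
a = 2.157×10⁸ m = 2.1571×10⁵ km.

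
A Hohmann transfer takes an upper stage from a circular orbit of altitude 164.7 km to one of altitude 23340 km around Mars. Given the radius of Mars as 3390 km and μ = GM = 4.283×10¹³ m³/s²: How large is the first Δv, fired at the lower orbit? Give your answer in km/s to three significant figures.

r₁ = 3390 + 164.7 = 3554.7 km = 3.5547×10⁶ m.
r₂ = 3390 + 23340 = 26730 km = 2.6730×10⁷ m.
Transfer ellipse a_t = (r₁ + r₂)/2 = 1.514×10⁷ m.
At r₁: circular v_c1 = √(μ/r₁) = 3471 m/s; transfer-periapsis v_p = √[μ(2/r₁ − 1/a_t)] = 4612 m/s.
Δv₁ = v_p − v_c1 = 1141 m/s.
= 1.141 km/s.

Δv ≈ 1.14 km/s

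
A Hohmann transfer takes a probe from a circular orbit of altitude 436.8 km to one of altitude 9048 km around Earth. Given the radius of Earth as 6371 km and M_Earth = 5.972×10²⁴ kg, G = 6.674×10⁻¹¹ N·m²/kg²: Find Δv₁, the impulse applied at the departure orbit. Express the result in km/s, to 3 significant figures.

μ = GM = 6.674×10⁻¹¹ × 5.972×10²⁴ = 3.986×10¹⁴ m³/s².
r₁ = 6371 + 436.8 = 6807.8 km = 6.8078×10⁶ m.
r₂ = 6371 + 9048 = 15419 km = 1.5419×10⁷ m.
Transfer ellipse a_t = (r₁ + r₂)/2 = 1.111×10⁷ m.
At r₁: circular v_c1 = √(μ/r₁) = 7652 m/s; transfer-perigee v_p = √[μ(2/r₁ − 1/a_t)] = 9013 m/s.
Δv₁ = v_p − v_c1 = 1361 m/s.
= 1.361 km/s.

Δv ≈ 1.36 km/s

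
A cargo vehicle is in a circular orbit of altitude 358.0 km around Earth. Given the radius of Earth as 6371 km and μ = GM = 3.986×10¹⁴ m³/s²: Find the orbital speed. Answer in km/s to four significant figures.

v ≈ 7.697 km/s

r = 6371 + 358.0 = 6729.0 km = 6.7290×10⁶ m.
For a circular orbit v = √(μ/r) = √(3.986×10¹⁴ / 6.729×10⁶) = √(5.924×10⁷) = 7697 m/s.
That is 7.697 km/s.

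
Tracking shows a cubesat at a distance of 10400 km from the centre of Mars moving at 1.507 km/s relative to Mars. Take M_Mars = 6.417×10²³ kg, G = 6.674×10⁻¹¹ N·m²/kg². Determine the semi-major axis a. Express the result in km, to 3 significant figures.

a ≈ 7180 km

μ = GM = 6.674×10⁻¹¹ × 6.417×10²³ = 4.283×10¹³ m³/s².
r = 1.040×10⁷ m.
Specific orbital energy ε = v²/2 − μ/r = (1507)²/2 − 4.283×10¹³/1.040×10⁷ = -2.982×10⁶ J/kg.
Since ε = −μ/(2a), a = −μ/(2ε) = 7.180×10⁶ m = 7179.8 km.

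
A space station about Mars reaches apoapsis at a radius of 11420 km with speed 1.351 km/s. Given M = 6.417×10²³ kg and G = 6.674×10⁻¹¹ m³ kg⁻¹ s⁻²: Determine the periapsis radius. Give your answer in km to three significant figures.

μ = GM = 6.674×10⁻¹¹ × 6.417×10²³ = 4.283×10¹³ m³/s².
r_a = 1.142×10⁷ m.
Specific energy ε = v²/2 − μ/r = -2.838×10⁶ J/kg, so a = −μ/(2ε) = 7.546×10⁶ m.
The apsides satisfy r_p + r_a = 2a, so the periapsis radius is 2a − r_a = 3.673×10⁶ m = 3672.8 km.

periapsis radius ≈ 3670 km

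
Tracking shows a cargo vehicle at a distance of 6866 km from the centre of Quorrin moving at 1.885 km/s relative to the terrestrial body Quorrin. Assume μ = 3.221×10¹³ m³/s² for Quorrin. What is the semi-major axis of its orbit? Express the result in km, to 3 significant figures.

r = 6.866×10⁶ m.
Vis-viva rearranged: 1/a = 2/r − v²/μ = 2.913×10⁻⁷ − 1.103×10⁻⁷ = 1.810×10⁻⁷ m⁻¹.
a = 5.526×10⁶ m = 5525.6 km.

a ≈ 5530 km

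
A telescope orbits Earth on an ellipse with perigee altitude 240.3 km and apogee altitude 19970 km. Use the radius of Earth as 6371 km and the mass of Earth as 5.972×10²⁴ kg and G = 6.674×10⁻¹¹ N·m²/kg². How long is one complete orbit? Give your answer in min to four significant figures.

μ = GM = 6.674×10⁻¹¹ × 5.972×10²⁴ = 3.986×10¹⁴ m³/s².
r_p = 6371 + 240.3 = 6611.3 km = 6.6113×10⁶ m.
r_a = 6371 + 19970 = 26341 km = 2.6341×10⁷ m.
Semi-major axis a = (r_p + r_a)/2 = (6611.3 + 26341)/2 = 16476 km = 1.648×10⁷ m.
By Kepler's third law T = 2π√(a³/μ) = 2π × 3.350×10³ = 2.105×10⁴ s.
= 350.8 min.

T ≈ 350.8 min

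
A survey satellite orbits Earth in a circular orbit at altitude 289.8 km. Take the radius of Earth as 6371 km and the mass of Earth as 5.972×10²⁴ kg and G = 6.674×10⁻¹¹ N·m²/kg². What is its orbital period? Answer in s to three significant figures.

μ = GM = 6.674×10⁻¹¹ × 5.972×10²⁴ = 3.986×10¹⁴ m³/s².
r = 6371 + 289.8 = 6660.8 km = 6.6608×10⁶ m.
Kepler's third law: T = 2π√(r³/μ) = 2π√((6.661×10⁶)³ / 3.986×10¹⁴).
r³/μ = 7.414×10⁵ s², so T = 2π × 8.611×10² = 5.410×10³ s.

T ≈ 5410 s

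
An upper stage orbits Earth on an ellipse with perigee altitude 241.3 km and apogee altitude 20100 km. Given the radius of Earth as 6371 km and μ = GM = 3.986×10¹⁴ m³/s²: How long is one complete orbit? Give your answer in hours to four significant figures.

r_p = 6371 + 241.3 = 6612.3 km = 6.6123×10⁶ m.
r_a = 6371 + 20100 = 26471 km = 2.6471×10⁷ m.
Semi-major axis a = (r_p + r_a)/2 = (6612.3 + 26471)/2 = 16542 km = 1.654×10⁷ m.
By Kepler's third law T = 2π√(a³/μ) = 2π × 3.370×10³ = 2.117×10⁴ s.
= 5.881 hours.

T ≈ 5.881 hours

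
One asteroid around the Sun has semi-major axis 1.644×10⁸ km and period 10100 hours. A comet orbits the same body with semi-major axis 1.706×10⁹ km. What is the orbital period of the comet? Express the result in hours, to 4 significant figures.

Kepler's third law: T² ∝ a³, so T₂ = T₁ (a₂/a₁)^(3/2).
a₂/a₁ = 10.38, (a₂/a₁)^(3/2) = 33.43.
T₂ = 10100 × 33.43 = 3.376×10⁵ hours.

T₂ ≈ 3.376×10⁵ hours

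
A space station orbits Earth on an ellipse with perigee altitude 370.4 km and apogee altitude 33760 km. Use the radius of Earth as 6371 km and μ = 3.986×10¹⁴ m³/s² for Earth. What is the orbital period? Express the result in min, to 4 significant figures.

r_p = 6371 + 370.4 = 6741.4 km = 6.7414×10⁶ m.
r_a = 6371 + 33760 = 40131 km = 4.0131×10⁷ m.
Semi-major axis a = (r_p + r_a)/2 = (6741.4 + 40131)/2 = 23436 km = 2.344×10⁷ m.
By Kepler's third law T = 2π√(a³/μ) = 2π × 5.683×10³ = 3.571×10⁴ s.
= 595.1 min.

T ≈ 595.1 min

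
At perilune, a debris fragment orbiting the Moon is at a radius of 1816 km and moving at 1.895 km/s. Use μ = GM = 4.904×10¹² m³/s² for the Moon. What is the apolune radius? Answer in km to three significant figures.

r_p = 1.816×10⁶ m.
Specific energy ε = v²/2 − μ/r = -9.049×10⁵ J/kg, so a = −μ/(2ε) = 2.710×10⁶ m.
The apsides satisfy r_p + r_a = 2a, so the apolune radius is 2a − r_p = 3.603×10⁶ m = 3603.2 km.

apolune radius ≈ 3600 km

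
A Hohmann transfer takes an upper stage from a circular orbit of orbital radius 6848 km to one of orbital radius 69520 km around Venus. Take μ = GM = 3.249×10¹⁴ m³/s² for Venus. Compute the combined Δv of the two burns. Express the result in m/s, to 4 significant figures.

Δv_total ≈ 3652 m/s

r₁ = 6848 km = 6.848×10⁶ m.
r₂ = 69520 km = 6.952×10⁷ m.
Transfer ellipse a_t = (r₁ + r₂)/2 = 3.818×10⁷ m.
At r₁: circular v_c1 = √(μ/r₁) = 6888 m/s; transfer-periapsis v_p = √[μ(2/r₁ − 1/a_t)] = 9294 m/s.
Δv₁ = v_p − v_c1 = 2406 m/s.
At r₂: circular v_c2 = √(μ/r₂) = 2162 m/s; transfer-apoapsis v_a = √[μ(2/r₂ − 1/a_t)] = 915.5 m/s.
Δv₂ = v_c2 − v_a = 1246 m/s.
Total Δv = Δv₁ + Δv₂ = 3652 m/s.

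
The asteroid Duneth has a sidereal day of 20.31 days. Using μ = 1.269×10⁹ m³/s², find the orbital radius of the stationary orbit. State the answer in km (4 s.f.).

T = 20.31 days = 1.755×10⁶ s.
A synchronous orbit has period T, so by Kepler's third law a = (μT²/4π²)^(1/3).
μT²/4π² = 1.269×10⁹ × (1.755×10⁶)² / 39.48 = 9.898×10¹⁹ m³.
a = 4.626×10⁶ m = 4625.8 km.

r_sync ≈ 4626 km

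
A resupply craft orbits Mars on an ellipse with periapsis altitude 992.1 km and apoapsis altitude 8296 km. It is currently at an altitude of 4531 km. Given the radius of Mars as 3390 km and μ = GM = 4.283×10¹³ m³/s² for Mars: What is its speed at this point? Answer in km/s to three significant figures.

r_p = 3390 + 992.1 = 4382.1 km = 4.3821×10⁶ m.
r_a = 3390 + 8296 = 11686 km = 1.1686×10⁷ m.
r = 3390 + 4531 = 7921.0 km = 7.921×10⁶ m.
Semi-major axis a = (r_p + r_a)/2 = 8034.1 km = 8.034×10⁶ m.
Vis-viva: v² = μ(2/r − 1/a) = 4.283×10¹³ × (2.525×10⁻⁷ − 1.245×10⁻⁷) = 5.483×10⁶ m²/s².
v = 2342 m/s = 2.342 km/s.

v ≈ 2.34 km/s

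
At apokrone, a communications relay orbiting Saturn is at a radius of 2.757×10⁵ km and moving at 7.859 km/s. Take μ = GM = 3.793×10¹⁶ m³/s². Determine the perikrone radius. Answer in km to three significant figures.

perikrone radius ≈ 79800 km

r_a = 2.757×10⁸ m.
Specific energy ε = v²/2 − μ/r = -1.067×10⁸ J/kg, so a = −μ/(2ε) = 1.777×10⁸ m.
The apsides satisfy r_p + r_a = 2a, so the perikrone radius is 2a − r_a = 7.980×10⁷ m = 79799 km.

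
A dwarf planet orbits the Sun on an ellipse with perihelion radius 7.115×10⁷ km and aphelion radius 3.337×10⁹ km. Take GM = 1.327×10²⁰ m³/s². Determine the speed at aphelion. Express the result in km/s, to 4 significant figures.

v ≈ 1.289 km/s

Semi-major axis a = (r_p + r_a)/2 = 1.7041×10⁹ km = 1.704×10¹² m.
Vis-viva: v² = μ(2/r − 1/a) = 1.327×10²⁰ × (5.993×10⁻¹³ − 5.868×10⁻¹³) = 1.660×10⁶ m²/s².
v = 1289 m/s = 1.289 km/s.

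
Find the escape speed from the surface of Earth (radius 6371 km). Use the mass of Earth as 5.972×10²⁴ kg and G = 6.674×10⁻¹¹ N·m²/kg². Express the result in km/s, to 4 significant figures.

μ = GM = 6.674×10⁻¹¹ × 5.972×10²⁴ = 3.986×10¹⁴ m³/s².
r = R = 6.371×10⁶ m.
Escape speed v_esc = √(2μ/r) = √(2 × 3.986×10¹⁴ / 6.371×10⁶) = √(1.251×10⁸) = 11190 m/s.
= 11.19 km/s.

v_esc ≈ 11.19 km/s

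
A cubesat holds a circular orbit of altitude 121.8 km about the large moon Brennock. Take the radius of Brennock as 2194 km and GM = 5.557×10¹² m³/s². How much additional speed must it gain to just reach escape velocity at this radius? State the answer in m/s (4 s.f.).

r = 2194 + 121.8 = 2315.8 km = 2.3158×10⁶ m.
Circular speed v_c = √(μ/r) = 1549 m/s.
Escape speed v_esc = √(2μ/r) = √2 × v_c = 2191 m/s.
Δv = v_esc − v_c = 641.6 m/s.

Δv ≈ 641.6 m/s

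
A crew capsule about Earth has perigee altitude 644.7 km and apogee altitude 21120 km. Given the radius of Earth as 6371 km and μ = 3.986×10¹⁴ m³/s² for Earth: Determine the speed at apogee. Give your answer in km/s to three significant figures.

v ≈ 2.43 km/s

r_p = 6371 + 644.7 = 7015.7 km = 7.0157×10⁶ m.
r_a = 6371 + 21120 = 27491 km = 2.7491×10⁷ m.
Semi-major axis a = (r_p + r_a)/2 = 17253 km = 1.725×10⁷ m.
Vis-viva: v² = μ(2/r − 1/a) = 3.986×10¹⁴ × (7.275×10⁻⁸ − 5.796×10⁻⁸) = 5.896×10⁶ m²/s².
v = 2428 m/s = 2.428 km/s.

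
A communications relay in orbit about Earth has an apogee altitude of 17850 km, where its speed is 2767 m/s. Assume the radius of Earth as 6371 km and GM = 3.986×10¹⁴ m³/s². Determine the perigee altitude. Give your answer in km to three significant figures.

r_a = 6371 + 17850 = 24221 km = 2.422×10⁷ m.
Specific energy ε = v²/2 − μ/r = -1.263×10⁷ J/kg, so a = −μ/(2ε) = 1.578×10⁷ m.
The apsides satisfy r_p + r_a = 2a, so the perigee radius is 2a − r_a = 7.342×10⁶ m = 7342.2 km.
Perigee altitude = 7342.2 − 6371 = 971.15 km.

perigee altitude ≈ 971 km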